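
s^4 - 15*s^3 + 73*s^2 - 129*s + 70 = (s - 7)*(s - 5)*(s - 2)*(s - 1)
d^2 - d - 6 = (d - 3)*(d + 2)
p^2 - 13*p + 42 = (p - 7)*(p - 6)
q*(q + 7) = q^2 + 7*q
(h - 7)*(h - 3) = h^2 - 10*h + 21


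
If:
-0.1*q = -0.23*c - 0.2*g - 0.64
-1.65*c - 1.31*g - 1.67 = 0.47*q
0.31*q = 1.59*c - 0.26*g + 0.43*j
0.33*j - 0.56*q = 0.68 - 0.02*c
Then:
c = -1.30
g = -0.51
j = 6.22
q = 2.41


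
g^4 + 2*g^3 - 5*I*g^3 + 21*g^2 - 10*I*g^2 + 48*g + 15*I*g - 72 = (g - 1)*(g + 3)*(g - 8*I)*(g + 3*I)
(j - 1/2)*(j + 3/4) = j^2 + j/4 - 3/8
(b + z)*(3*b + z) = 3*b^2 + 4*b*z + z^2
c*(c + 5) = c^2 + 5*c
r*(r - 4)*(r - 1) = r^3 - 5*r^2 + 4*r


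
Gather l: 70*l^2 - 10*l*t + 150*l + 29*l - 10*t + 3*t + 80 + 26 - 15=70*l^2 + l*(179 - 10*t) - 7*t + 91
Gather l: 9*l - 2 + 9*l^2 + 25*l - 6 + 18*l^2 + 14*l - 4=27*l^2 + 48*l - 12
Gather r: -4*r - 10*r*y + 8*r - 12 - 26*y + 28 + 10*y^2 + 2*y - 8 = r*(4 - 10*y) + 10*y^2 - 24*y + 8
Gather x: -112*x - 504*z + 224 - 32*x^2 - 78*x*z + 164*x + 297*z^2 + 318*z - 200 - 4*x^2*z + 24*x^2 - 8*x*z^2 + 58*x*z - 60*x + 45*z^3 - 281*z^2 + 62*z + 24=x^2*(-4*z - 8) + x*(-8*z^2 - 20*z - 8) + 45*z^3 + 16*z^2 - 124*z + 48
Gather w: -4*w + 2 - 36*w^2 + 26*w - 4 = -36*w^2 + 22*w - 2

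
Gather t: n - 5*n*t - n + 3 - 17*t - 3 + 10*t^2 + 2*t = 10*t^2 + t*(-5*n - 15)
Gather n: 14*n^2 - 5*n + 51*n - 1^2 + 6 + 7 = 14*n^2 + 46*n + 12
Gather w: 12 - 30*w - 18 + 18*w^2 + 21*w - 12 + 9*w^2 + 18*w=27*w^2 + 9*w - 18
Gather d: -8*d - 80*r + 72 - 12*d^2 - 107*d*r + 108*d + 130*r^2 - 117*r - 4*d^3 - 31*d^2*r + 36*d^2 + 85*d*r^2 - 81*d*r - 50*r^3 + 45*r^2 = -4*d^3 + d^2*(24 - 31*r) + d*(85*r^2 - 188*r + 100) - 50*r^3 + 175*r^2 - 197*r + 72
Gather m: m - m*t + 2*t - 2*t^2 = m*(1 - t) - 2*t^2 + 2*t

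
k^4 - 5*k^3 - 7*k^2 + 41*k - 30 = (k - 5)*(k - 2)*(k - 1)*(k + 3)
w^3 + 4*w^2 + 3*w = w*(w + 1)*(w + 3)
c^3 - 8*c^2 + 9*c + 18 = (c - 6)*(c - 3)*(c + 1)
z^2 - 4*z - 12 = (z - 6)*(z + 2)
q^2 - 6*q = q*(q - 6)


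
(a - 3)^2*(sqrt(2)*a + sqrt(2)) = sqrt(2)*a^3 - 5*sqrt(2)*a^2 + 3*sqrt(2)*a + 9*sqrt(2)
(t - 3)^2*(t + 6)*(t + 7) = t^4 + 7*t^3 - 27*t^2 - 135*t + 378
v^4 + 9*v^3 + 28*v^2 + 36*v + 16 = (v + 1)*(v + 2)^2*(v + 4)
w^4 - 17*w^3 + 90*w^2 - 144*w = w*(w - 8)*(w - 6)*(w - 3)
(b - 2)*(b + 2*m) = b^2 + 2*b*m - 2*b - 4*m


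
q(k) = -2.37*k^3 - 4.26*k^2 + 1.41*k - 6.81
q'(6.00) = -305.67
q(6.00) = -663.63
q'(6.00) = -305.67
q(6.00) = -663.63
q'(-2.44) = -20.13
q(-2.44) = -1.18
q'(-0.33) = 3.45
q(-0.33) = -7.65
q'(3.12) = -94.38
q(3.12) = -115.86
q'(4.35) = -170.19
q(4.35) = -276.37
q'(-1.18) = 1.56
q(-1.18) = -10.51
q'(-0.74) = 3.82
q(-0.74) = -9.23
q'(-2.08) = -11.63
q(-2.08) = -6.85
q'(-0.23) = 2.99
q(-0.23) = -7.33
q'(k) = -7.11*k^2 - 8.52*k + 1.41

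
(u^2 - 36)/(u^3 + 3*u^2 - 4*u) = (u^2 - 36)/(u*(u^2 + 3*u - 4))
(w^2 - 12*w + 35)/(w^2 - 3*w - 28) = (w - 5)/(w + 4)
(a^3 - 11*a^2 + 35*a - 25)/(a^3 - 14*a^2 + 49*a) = (a^3 - 11*a^2 + 35*a - 25)/(a*(a^2 - 14*a + 49))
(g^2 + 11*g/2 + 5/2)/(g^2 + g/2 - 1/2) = (2*g^2 + 11*g + 5)/(2*g^2 + g - 1)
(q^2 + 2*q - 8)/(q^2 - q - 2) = (q + 4)/(q + 1)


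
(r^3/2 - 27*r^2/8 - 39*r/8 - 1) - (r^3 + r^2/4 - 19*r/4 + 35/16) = -r^3/2 - 29*r^2/8 - r/8 - 51/16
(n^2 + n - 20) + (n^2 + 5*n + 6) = 2*n^2 + 6*n - 14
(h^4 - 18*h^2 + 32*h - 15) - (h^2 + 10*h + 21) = h^4 - 19*h^2 + 22*h - 36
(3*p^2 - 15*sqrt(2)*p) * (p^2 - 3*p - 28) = 3*p^4 - 15*sqrt(2)*p^3 - 9*p^3 - 84*p^2 + 45*sqrt(2)*p^2 + 420*sqrt(2)*p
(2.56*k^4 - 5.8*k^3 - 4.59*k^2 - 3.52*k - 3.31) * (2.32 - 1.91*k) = -4.8896*k^5 + 17.0172*k^4 - 4.6891*k^3 - 3.9256*k^2 - 1.8443*k - 7.6792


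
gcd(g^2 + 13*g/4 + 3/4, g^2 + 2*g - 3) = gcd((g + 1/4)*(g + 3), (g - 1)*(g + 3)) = g + 3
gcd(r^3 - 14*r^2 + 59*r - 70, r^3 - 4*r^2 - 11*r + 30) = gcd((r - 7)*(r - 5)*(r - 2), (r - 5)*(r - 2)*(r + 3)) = r^2 - 7*r + 10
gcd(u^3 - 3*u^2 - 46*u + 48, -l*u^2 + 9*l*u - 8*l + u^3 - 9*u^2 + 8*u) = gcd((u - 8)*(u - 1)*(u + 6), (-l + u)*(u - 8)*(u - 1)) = u^2 - 9*u + 8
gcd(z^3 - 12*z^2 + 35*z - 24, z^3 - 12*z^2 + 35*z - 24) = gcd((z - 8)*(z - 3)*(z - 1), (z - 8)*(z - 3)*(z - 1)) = z^3 - 12*z^2 + 35*z - 24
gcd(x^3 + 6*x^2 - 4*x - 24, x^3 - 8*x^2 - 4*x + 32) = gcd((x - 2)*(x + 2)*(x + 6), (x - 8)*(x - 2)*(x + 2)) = x^2 - 4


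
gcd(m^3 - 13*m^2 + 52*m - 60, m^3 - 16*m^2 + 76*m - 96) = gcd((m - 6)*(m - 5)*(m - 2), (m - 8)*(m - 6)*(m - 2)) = m^2 - 8*m + 12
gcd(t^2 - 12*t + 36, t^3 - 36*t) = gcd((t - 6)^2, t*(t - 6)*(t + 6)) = t - 6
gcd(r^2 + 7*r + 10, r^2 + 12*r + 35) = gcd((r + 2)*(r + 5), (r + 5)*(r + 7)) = r + 5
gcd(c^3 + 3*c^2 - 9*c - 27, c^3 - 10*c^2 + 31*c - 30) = c - 3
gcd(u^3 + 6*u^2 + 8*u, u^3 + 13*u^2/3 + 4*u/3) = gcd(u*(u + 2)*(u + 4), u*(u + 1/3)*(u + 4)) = u^2 + 4*u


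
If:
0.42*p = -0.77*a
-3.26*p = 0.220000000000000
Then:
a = 0.04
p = -0.07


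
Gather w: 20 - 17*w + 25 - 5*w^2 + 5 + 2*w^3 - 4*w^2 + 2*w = 2*w^3 - 9*w^2 - 15*w + 50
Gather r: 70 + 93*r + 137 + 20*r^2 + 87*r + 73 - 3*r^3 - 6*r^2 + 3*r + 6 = -3*r^3 + 14*r^2 + 183*r + 286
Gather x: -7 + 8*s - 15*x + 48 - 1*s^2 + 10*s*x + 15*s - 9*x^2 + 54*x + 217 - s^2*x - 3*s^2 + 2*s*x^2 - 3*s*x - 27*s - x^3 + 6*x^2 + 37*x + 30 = -4*s^2 - 4*s - x^3 + x^2*(2*s - 3) + x*(-s^2 + 7*s + 76) + 288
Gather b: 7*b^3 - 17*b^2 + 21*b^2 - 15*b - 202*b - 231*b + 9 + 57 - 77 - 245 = 7*b^3 + 4*b^2 - 448*b - 256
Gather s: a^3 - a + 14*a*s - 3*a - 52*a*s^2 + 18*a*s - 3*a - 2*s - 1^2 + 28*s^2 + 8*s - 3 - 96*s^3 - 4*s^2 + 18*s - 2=a^3 - 7*a - 96*s^3 + s^2*(24 - 52*a) + s*(32*a + 24) - 6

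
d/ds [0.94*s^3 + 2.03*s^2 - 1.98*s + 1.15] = 2.82*s^2 + 4.06*s - 1.98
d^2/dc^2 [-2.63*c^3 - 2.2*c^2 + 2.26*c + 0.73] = -15.78*c - 4.4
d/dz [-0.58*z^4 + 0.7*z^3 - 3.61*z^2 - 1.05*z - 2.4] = -2.32*z^3 + 2.1*z^2 - 7.22*z - 1.05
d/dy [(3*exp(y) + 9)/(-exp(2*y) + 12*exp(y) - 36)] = 3*(exp(y) + 12)*exp(y)/(exp(3*y) - 18*exp(2*y) + 108*exp(y) - 216)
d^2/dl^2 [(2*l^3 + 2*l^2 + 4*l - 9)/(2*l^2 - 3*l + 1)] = 2*(42*l^3 - 138*l^2 + 144*l - 49)/(8*l^6 - 36*l^5 + 66*l^4 - 63*l^3 + 33*l^2 - 9*l + 1)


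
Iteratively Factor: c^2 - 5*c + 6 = (c - 2)*(c - 3)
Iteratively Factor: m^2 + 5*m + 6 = (m + 3)*(m + 2)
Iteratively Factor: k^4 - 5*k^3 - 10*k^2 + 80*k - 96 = (k + 4)*(k^3 - 9*k^2 + 26*k - 24) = (k - 4)*(k + 4)*(k^2 - 5*k + 6) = (k - 4)*(k - 2)*(k + 4)*(k - 3)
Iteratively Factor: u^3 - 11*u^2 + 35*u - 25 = (u - 5)*(u^2 - 6*u + 5) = (u - 5)*(u - 1)*(u - 5)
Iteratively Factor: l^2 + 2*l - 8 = (l + 4)*(l - 2)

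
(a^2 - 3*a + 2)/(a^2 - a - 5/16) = 16*(-a^2 + 3*a - 2)/(-16*a^2 + 16*a + 5)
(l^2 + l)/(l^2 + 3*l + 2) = l/(l + 2)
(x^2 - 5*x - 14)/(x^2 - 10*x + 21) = (x + 2)/(x - 3)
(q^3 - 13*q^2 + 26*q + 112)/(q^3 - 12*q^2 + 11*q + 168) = (q + 2)/(q + 3)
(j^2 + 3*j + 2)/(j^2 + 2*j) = (j + 1)/j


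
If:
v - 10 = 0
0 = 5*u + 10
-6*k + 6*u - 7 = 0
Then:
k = -19/6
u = -2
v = 10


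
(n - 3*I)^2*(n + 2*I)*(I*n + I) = I*n^4 + 4*n^3 + I*n^3 + 4*n^2 + 3*I*n^2 + 18*n + 3*I*n + 18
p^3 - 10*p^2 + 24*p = p*(p - 6)*(p - 4)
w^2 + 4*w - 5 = (w - 1)*(w + 5)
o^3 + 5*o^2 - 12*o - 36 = (o - 3)*(o + 2)*(o + 6)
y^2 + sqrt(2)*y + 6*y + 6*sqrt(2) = (y + 6)*(y + sqrt(2))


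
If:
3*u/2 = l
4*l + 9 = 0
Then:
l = -9/4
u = -3/2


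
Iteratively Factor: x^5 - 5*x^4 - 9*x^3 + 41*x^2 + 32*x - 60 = (x + 2)*(x^4 - 7*x^3 + 5*x^2 + 31*x - 30) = (x - 1)*(x + 2)*(x^3 - 6*x^2 - x + 30) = (x - 3)*(x - 1)*(x + 2)*(x^2 - 3*x - 10) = (x - 3)*(x - 1)*(x + 2)^2*(x - 5)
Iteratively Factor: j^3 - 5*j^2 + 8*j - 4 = (j - 2)*(j^2 - 3*j + 2) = (j - 2)^2*(j - 1)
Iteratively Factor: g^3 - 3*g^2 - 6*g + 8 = (g - 4)*(g^2 + g - 2) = (g - 4)*(g + 2)*(g - 1)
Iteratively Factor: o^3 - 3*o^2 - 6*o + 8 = (o - 4)*(o^2 + o - 2) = (o - 4)*(o + 2)*(o - 1)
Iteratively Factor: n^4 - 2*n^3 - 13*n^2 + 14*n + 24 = (n + 1)*(n^3 - 3*n^2 - 10*n + 24) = (n + 1)*(n + 3)*(n^2 - 6*n + 8) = (n - 4)*(n + 1)*(n + 3)*(n - 2)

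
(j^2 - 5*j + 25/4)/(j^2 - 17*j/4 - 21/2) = (-4*j^2 + 20*j - 25)/(-4*j^2 + 17*j + 42)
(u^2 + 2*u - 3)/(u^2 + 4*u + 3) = (u - 1)/(u + 1)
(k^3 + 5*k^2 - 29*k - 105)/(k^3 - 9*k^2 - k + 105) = (k + 7)/(k - 7)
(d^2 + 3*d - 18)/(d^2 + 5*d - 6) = (d - 3)/(d - 1)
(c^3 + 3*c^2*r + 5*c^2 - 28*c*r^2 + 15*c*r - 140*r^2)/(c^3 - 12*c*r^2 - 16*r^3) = (c^2 + 7*c*r + 5*c + 35*r)/(c^2 + 4*c*r + 4*r^2)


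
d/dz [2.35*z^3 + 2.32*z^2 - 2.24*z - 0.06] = 7.05*z^2 + 4.64*z - 2.24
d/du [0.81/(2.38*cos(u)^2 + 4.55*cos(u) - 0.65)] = (3.8556*cos(u) + 3.6855)*sin(u)/(2.38*cos(u)^2 + 4.55*cos(u) - 0.65)^2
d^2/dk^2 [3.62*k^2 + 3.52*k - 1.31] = 7.24000000000000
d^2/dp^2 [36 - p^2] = -2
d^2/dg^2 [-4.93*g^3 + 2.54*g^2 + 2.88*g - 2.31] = 5.08 - 29.58*g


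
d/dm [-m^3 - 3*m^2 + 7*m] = -3*m^2 - 6*m + 7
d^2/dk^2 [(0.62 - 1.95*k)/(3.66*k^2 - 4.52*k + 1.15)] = (-(1.95*k - 0.62)*(7.32*k - 4.52)*(14.64*k - 9.04) + (42.822*k - 22.1664)*(3.66*k^2 - 4.52*k + 1.15))/(3.66*k^2 - 4.52*k + 1.15)^3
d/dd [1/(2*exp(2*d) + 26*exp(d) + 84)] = (-exp(d) - 13/2)*exp(d)/(exp(2*d) + 13*exp(d) + 42)^2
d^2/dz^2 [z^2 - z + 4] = 2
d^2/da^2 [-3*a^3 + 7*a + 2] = -18*a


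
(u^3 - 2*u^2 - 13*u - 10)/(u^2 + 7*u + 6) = (u^2 - 3*u - 10)/(u + 6)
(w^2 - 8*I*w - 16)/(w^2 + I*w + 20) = (w - 4*I)/(w + 5*I)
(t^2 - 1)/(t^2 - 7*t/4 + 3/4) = 4*(t + 1)/(4*t - 3)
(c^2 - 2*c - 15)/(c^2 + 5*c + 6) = (c - 5)/(c + 2)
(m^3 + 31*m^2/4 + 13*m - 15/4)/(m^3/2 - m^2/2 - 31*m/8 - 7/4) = 2*(-4*m^3 - 31*m^2 - 52*m + 15)/(-4*m^3 + 4*m^2 + 31*m + 14)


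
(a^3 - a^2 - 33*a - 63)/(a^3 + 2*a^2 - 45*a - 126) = (a + 3)/(a + 6)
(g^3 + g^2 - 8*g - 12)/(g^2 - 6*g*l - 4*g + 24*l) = (g^3 + g^2 - 8*g - 12)/(g^2 - 6*g*l - 4*g + 24*l)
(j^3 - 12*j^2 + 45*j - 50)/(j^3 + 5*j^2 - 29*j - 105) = (j^2 - 7*j + 10)/(j^2 + 10*j + 21)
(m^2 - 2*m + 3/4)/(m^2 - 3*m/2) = (m - 1/2)/m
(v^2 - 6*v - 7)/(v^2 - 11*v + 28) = (v + 1)/(v - 4)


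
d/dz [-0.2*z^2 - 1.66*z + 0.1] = -0.4*z - 1.66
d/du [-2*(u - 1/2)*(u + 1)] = -4*u - 1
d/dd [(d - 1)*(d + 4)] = 2*d + 3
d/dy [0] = 0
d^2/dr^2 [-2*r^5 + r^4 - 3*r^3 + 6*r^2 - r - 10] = -40*r^3 + 12*r^2 - 18*r + 12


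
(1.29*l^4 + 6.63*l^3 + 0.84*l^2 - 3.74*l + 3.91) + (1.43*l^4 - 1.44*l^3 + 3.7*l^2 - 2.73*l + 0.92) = 2.72*l^4 + 5.19*l^3 + 4.54*l^2 - 6.47*l + 4.83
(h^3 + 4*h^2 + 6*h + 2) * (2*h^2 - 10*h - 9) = 2*h^5 - 2*h^4 - 37*h^3 - 92*h^2 - 74*h - 18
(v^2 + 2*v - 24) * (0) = 0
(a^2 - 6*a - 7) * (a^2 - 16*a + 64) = a^4 - 22*a^3 + 153*a^2 - 272*a - 448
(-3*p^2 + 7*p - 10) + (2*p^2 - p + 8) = -p^2 + 6*p - 2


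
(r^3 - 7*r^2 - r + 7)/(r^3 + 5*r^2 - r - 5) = (r - 7)/(r + 5)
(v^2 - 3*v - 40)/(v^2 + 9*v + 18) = (v^2 - 3*v - 40)/(v^2 + 9*v + 18)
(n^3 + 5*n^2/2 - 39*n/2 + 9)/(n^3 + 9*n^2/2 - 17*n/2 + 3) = (n - 3)/(n - 1)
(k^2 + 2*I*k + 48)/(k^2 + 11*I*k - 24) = (k - 6*I)/(k + 3*I)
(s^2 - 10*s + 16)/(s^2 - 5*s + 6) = (s - 8)/(s - 3)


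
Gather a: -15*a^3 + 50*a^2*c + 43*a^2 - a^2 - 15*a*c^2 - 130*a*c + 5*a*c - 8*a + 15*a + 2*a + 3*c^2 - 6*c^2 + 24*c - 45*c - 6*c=-15*a^3 + a^2*(50*c + 42) + a*(-15*c^2 - 125*c + 9) - 3*c^2 - 27*c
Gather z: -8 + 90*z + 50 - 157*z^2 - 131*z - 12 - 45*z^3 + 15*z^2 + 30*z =-45*z^3 - 142*z^2 - 11*z + 30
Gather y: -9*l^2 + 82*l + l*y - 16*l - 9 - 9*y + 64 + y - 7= -9*l^2 + 66*l + y*(l - 8) + 48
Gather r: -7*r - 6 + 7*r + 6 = 0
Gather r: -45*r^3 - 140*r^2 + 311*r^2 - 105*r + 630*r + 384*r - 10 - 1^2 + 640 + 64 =-45*r^3 + 171*r^2 + 909*r + 693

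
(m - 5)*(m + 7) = m^2 + 2*m - 35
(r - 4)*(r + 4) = r^2 - 16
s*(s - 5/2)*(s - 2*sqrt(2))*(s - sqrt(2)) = s^4 - 3*sqrt(2)*s^3 - 5*s^3/2 + 4*s^2 + 15*sqrt(2)*s^2/2 - 10*s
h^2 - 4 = (h - 2)*(h + 2)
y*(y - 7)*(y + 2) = y^3 - 5*y^2 - 14*y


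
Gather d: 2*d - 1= 2*d - 1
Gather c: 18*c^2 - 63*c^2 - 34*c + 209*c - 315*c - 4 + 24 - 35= -45*c^2 - 140*c - 15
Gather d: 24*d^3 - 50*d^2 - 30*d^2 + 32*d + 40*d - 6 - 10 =24*d^3 - 80*d^2 + 72*d - 16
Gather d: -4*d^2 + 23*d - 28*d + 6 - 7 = -4*d^2 - 5*d - 1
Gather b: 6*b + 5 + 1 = 6*b + 6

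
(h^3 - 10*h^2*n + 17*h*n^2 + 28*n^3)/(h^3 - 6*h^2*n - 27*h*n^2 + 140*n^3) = (h + n)/(h + 5*n)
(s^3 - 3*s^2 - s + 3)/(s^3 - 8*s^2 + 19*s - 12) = (s + 1)/(s - 4)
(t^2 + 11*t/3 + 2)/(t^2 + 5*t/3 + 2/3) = (t + 3)/(t + 1)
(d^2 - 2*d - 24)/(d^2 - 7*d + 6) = (d + 4)/(d - 1)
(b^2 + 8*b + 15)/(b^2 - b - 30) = (b + 3)/(b - 6)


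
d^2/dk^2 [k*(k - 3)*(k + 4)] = 6*k + 2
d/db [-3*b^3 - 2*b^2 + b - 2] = -9*b^2 - 4*b + 1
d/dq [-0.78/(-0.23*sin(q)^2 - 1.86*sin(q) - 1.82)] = -(0.3588*sin(q) + 1.4508)*cos(q)/(0.23*sin(q)^2 + 1.86*sin(q) + 1.82)^2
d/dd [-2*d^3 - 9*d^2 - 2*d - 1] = -6*d^2 - 18*d - 2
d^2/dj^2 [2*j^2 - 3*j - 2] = 4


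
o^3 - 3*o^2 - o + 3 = (o - 3)*(o - 1)*(o + 1)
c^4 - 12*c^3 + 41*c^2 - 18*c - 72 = (c - 6)*(c - 4)*(c - 3)*(c + 1)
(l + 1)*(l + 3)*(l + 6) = l^3 + 10*l^2 + 27*l + 18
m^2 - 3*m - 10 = (m - 5)*(m + 2)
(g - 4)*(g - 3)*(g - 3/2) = g^3 - 17*g^2/2 + 45*g/2 - 18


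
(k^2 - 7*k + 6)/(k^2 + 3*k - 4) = (k - 6)/(k + 4)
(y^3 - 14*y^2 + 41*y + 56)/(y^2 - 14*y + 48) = (y^2 - 6*y - 7)/(y - 6)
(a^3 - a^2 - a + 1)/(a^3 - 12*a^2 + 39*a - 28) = (a^2 - 1)/(a^2 - 11*a + 28)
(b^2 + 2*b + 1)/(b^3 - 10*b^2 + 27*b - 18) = (b^2 + 2*b + 1)/(b^3 - 10*b^2 + 27*b - 18)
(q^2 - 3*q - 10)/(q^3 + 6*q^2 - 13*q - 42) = (q - 5)/(q^2 + 4*q - 21)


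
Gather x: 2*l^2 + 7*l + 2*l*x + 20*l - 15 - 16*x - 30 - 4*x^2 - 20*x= 2*l^2 + 27*l - 4*x^2 + x*(2*l - 36) - 45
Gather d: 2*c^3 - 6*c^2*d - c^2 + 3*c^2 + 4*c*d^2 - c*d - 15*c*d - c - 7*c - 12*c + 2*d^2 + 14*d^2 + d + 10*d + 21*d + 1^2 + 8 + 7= 2*c^3 + 2*c^2 - 20*c + d^2*(4*c + 16) + d*(-6*c^2 - 16*c + 32) + 16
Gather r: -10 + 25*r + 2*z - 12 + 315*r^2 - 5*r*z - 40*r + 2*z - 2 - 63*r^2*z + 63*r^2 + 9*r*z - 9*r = r^2*(378 - 63*z) + r*(4*z - 24) + 4*z - 24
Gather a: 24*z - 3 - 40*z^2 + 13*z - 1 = -40*z^2 + 37*z - 4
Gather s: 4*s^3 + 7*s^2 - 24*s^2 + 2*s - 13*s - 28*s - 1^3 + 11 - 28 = 4*s^3 - 17*s^2 - 39*s - 18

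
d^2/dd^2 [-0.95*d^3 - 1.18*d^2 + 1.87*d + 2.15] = -5.7*d - 2.36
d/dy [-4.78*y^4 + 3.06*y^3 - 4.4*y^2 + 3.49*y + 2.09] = -19.12*y^3 + 9.18*y^2 - 8.8*y + 3.49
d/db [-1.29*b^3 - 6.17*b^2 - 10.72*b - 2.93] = -3.87*b^2 - 12.34*b - 10.72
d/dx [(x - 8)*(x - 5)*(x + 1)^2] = 4*x^3 - 33*x^2 + 30*x + 67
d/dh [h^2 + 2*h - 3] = 2*h + 2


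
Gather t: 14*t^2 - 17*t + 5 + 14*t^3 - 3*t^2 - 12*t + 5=14*t^3 + 11*t^2 - 29*t + 10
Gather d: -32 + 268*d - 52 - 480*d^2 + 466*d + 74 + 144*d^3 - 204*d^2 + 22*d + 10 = 144*d^3 - 684*d^2 + 756*d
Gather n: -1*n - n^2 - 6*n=-n^2 - 7*n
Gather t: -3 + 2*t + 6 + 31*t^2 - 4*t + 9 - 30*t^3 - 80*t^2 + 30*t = -30*t^3 - 49*t^2 + 28*t + 12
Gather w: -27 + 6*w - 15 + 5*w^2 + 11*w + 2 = 5*w^2 + 17*w - 40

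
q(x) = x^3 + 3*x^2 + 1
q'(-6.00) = 72.00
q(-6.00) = -107.00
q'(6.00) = 144.00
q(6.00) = 325.00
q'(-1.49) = -2.28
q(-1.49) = 4.35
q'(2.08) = 25.46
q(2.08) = 22.98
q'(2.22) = 28.11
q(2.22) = 26.73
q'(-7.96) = 142.32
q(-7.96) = -313.27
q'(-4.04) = 24.72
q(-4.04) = -15.97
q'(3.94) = 70.21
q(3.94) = 108.73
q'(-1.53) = -2.16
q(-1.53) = 4.44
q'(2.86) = 41.70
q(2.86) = 48.93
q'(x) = 3*x^2 + 6*x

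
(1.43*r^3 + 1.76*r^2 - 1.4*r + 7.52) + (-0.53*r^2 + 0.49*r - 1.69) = 1.43*r^3 + 1.23*r^2 - 0.91*r + 5.83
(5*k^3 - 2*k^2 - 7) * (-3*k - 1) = -15*k^4 + k^3 + 2*k^2 + 21*k + 7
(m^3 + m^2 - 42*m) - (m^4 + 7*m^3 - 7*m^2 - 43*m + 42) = -m^4 - 6*m^3 + 8*m^2 + m - 42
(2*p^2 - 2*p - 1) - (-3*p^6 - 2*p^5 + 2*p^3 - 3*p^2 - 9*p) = 3*p^6 + 2*p^5 - 2*p^3 + 5*p^2 + 7*p - 1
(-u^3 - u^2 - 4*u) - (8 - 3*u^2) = -u^3 + 2*u^2 - 4*u - 8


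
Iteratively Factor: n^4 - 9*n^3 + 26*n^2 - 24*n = (n - 3)*(n^3 - 6*n^2 + 8*n) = (n - 4)*(n - 3)*(n^2 - 2*n) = n*(n - 4)*(n - 3)*(n - 2)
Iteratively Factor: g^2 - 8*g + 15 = (g - 3)*(g - 5)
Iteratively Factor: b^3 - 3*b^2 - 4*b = (b + 1)*(b^2 - 4*b) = b*(b + 1)*(b - 4)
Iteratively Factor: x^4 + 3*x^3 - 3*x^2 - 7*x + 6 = (x + 2)*(x^3 + x^2 - 5*x + 3) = (x - 1)*(x + 2)*(x^2 + 2*x - 3) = (x - 1)^2*(x + 2)*(x + 3)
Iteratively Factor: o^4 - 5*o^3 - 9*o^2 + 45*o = (o - 5)*(o^3 - 9*o) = (o - 5)*(o + 3)*(o^2 - 3*o) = (o - 5)*(o - 3)*(o + 3)*(o)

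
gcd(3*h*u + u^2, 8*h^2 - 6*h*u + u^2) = 1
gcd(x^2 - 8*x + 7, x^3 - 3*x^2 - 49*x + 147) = x - 7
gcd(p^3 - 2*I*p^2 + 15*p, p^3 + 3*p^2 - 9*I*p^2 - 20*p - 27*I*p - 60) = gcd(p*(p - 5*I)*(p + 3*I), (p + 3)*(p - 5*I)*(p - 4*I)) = p - 5*I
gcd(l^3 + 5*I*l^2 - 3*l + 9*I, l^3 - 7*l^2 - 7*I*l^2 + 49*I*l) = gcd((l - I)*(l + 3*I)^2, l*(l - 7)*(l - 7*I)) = 1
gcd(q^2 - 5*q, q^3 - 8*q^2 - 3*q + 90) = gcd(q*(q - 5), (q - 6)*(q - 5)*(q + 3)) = q - 5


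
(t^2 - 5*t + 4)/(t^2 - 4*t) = (t - 1)/t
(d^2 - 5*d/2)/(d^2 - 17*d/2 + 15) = d/(d - 6)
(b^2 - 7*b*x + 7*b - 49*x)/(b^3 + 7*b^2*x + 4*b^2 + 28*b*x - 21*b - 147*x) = (b - 7*x)/(b^2 + 7*b*x - 3*b - 21*x)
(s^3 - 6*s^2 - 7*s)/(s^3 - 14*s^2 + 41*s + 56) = s/(s - 8)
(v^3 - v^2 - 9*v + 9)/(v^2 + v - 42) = (v^3 - v^2 - 9*v + 9)/(v^2 + v - 42)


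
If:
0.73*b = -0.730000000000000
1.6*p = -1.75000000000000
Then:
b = -1.00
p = -1.09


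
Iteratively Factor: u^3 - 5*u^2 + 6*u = (u - 3)*(u^2 - 2*u) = u*(u - 3)*(u - 2)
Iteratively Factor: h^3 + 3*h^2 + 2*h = (h)*(h^2 + 3*h + 2) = h*(h + 1)*(h + 2)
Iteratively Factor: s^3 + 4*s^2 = (s + 4)*(s^2) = s*(s + 4)*(s)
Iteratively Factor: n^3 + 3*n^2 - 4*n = (n - 1)*(n^2 + 4*n) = n*(n - 1)*(n + 4)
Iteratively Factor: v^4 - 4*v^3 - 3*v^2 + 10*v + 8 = (v + 1)*(v^3 - 5*v^2 + 2*v + 8) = (v - 2)*(v + 1)*(v^2 - 3*v - 4) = (v - 4)*(v - 2)*(v + 1)*(v + 1)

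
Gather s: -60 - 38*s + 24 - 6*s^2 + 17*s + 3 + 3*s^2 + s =-3*s^2 - 20*s - 33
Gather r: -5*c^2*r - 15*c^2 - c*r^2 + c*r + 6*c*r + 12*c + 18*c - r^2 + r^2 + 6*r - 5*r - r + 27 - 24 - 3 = -15*c^2 - c*r^2 + 30*c + r*(-5*c^2 + 7*c)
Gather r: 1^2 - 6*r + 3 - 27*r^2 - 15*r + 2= -27*r^2 - 21*r + 6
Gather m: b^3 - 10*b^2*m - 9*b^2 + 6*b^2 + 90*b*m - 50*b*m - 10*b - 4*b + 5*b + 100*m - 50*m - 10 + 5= b^3 - 3*b^2 - 9*b + m*(-10*b^2 + 40*b + 50) - 5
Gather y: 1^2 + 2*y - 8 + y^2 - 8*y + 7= y^2 - 6*y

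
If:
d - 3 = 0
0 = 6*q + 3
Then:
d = 3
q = -1/2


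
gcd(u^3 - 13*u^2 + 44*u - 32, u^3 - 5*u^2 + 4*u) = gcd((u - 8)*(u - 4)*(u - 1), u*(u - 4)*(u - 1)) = u^2 - 5*u + 4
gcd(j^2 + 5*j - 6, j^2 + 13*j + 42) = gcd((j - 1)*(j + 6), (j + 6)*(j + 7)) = j + 6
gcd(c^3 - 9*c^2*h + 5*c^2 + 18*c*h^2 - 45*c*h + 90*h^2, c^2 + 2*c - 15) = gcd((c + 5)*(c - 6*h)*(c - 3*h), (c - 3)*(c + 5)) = c + 5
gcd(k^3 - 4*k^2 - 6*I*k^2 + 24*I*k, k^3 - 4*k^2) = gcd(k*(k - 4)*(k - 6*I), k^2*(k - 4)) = k^2 - 4*k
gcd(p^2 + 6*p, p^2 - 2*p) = p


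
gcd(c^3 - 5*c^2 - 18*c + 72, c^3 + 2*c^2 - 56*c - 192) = c + 4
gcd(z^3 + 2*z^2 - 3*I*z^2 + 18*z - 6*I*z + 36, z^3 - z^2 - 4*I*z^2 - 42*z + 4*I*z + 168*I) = 1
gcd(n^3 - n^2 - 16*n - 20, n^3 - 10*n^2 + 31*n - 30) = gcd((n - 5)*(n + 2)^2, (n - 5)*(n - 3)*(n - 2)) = n - 5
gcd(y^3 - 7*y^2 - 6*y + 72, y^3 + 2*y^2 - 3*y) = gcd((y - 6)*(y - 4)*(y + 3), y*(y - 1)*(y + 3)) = y + 3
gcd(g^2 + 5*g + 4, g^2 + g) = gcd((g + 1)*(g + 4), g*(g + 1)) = g + 1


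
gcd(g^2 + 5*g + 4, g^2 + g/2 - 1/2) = g + 1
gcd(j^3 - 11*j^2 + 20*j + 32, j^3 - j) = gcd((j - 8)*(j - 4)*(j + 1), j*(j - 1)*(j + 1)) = j + 1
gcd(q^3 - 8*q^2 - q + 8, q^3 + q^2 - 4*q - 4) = q + 1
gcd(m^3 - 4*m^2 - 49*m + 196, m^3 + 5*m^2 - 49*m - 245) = m^2 - 49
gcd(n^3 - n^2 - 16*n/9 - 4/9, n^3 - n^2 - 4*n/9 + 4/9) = n + 2/3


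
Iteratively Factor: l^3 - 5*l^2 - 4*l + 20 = (l - 2)*(l^2 - 3*l - 10) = (l - 5)*(l - 2)*(l + 2)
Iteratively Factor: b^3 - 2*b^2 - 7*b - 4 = (b + 1)*(b^2 - 3*b - 4) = (b + 1)^2*(b - 4)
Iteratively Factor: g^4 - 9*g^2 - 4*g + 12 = (g + 2)*(g^3 - 2*g^2 - 5*g + 6) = (g - 1)*(g + 2)*(g^2 - g - 6) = (g - 1)*(g + 2)^2*(g - 3)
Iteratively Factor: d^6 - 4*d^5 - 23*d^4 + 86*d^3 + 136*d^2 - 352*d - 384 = (d - 4)*(d^5 - 23*d^3 - 6*d^2 + 112*d + 96) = (d - 4)*(d + 4)*(d^4 - 4*d^3 - 7*d^2 + 22*d + 24) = (d - 4)*(d + 1)*(d + 4)*(d^3 - 5*d^2 - 2*d + 24) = (d - 4)*(d + 1)*(d + 2)*(d + 4)*(d^2 - 7*d + 12) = (d - 4)*(d - 3)*(d + 1)*(d + 2)*(d + 4)*(d - 4)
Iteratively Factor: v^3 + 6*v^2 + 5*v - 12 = (v + 4)*(v^2 + 2*v - 3) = (v + 3)*(v + 4)*(v - 1)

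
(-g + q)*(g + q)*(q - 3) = -g^2*q + 3*g^2 + q^3 - 3*q^2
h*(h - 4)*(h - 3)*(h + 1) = h^4 - 6*h^3 + 5*h^2 + 12*h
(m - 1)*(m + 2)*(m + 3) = m^3 + 4*m^2 + m - 6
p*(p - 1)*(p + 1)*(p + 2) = p^4 + 2*p^3 - p^2 - 2*p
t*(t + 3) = t^2 + 3*t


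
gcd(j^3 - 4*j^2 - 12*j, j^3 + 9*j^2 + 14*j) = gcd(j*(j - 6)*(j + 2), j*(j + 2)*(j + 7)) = j^2 + 2*j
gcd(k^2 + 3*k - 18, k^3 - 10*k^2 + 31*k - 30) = k - 3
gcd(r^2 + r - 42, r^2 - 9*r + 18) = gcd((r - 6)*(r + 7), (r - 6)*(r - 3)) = r - 6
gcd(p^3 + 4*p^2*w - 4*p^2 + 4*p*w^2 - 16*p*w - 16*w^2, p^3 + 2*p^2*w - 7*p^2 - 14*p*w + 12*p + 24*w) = p^2 + 2*p*w - 4*p - 8*w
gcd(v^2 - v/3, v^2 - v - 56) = 1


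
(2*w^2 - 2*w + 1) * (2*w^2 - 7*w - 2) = 4*w^4 - 18*w^3 + 12*w^2 - 3*w - 2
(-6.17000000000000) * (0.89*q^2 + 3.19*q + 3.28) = -5.4913*q^2 - 19.6823*q - 20.2376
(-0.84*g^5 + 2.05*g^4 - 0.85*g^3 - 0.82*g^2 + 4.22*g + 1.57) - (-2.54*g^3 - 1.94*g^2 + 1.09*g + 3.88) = -0.84*g^5 + 2.05*g^4 + 1.69*g^3 + 1.12*g^2 + 3.13*g - 2.31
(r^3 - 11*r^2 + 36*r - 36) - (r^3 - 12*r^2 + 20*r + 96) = r^2 + 16*r - 132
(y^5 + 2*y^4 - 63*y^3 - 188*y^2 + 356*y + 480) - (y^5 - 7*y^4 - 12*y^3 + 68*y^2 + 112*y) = 9*y^4 - 51*y^3 - 256*y^2 + 244*y + 480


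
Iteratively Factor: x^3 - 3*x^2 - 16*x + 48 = (x - 4)*(x^2 + x - 12) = (x - 4)*(x + 4)*(x - 3)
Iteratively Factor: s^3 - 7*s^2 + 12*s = (s)*(s^2 - 7*s + 12) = s*(s - 4)*(s - 3)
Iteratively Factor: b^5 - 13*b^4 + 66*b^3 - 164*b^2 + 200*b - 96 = (b - 2)*(b^4 - 11*b^3 + 44*b^2 - 76*b + 48) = (b - 4)*(b - 2)*(b^3 - 7*b^2 + 16*b - 12) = (b - 4)*(b - 2)^2*(b^2 - 5*b + 6) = (b - 4)*(b - 3)*(b - 2)^2*(b - 2)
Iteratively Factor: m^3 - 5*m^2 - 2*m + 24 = (m - 3)*(m^2 - 2*m - 8) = (m - 4)*(m - 3)*(m + 2)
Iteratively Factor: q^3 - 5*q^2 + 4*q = (q - 4)*(q^2 - q) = (q - 4)*(q - 1)*(q)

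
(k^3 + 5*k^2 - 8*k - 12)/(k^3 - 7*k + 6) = (k^2 + 7*k + 6)/(k^2 + 2*k - 3)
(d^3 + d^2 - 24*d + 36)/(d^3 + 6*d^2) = 1 - 5/d + 6/d^2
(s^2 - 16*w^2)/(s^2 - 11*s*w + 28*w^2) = (s + 4*w)/(s - 7*w)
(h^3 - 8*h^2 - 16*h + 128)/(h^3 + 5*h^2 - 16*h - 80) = (h - 8)/(h + 5)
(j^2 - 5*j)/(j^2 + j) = (j - 5)/(j + 1)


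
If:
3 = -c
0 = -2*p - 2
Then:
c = -3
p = -1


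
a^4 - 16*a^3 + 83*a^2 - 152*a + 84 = (a - 7)*(a - 6)*(a - 2)*(a - 1)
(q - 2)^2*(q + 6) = q^3 + 2*q^2 - 20*q + 24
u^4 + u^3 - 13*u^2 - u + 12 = (u - 3)*(u - 1)*(u + 1)*(u + 4)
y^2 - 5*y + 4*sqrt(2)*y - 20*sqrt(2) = (y - 5)*(y + 4*sqrt(2))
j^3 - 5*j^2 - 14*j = j*(j - 7)*(j + 2)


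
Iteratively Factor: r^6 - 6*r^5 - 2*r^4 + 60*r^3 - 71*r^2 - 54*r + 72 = (r - 3)*(r^5 - 3*r^4 - 11*r^3 + 27*r^2 + 10*r - 24) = (r - 3)*(r + 1)*(r^4 - 4*r^3 - 7*r^2 + 34*r - 24) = (r - 3)*(r - 2)*(r + 1)*(r^3 - 2*r^2 - 11*r + 12) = (r - 4)*(r - 3)*(r - 2)*(r + 1)*(r^2 + 2*r - 3) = (r - 4)*(r - 3)*(r - 2)*(r + 1)*(r + 3)*(r - 1)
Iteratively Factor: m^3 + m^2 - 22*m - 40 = (m + 2)*(m^2 - m - 20) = (m + 2)*(m + 4)*(m - 5)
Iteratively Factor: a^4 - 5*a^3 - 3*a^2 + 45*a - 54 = (a - 3)*(a^3 - 2*a^2 - 9*a + 18) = (a - 3)*(a - 2)*(a^2 - 9) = (a - 3)^2*(a - 2)*(a + 3)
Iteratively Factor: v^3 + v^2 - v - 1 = (v - 1)*(v^2 + 2*v + 1) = (v - 1)*(v + 1)*(v + 1)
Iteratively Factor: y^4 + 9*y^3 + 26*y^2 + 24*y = (y)*(y^3 + 9*y^2 + 26*y + 24) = y*(y + 3)*(y^2 + 6*y + 8) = y*(y + 2)*(y + 3)*(y + 4)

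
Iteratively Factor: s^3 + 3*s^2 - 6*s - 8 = (s + 1)*(s^2 + 2*s - 8) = (s - 2)*(s + 1)*(s + 4)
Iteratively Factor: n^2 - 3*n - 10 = (n + 2)*(n - 5)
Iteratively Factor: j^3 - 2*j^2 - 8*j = (j - 4)*(j^2 + 2*j) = (j - 4)*(j + 2)*(j)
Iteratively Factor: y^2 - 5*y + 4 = (y - 1)*(y - 4)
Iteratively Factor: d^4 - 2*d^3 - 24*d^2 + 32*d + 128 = (d - 4)*(d^3 + 2*d^2 - 16*d - 32) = (d - 4)*(d + 4)*(d^2 - 2*d - 8) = (d - 4)*(d + 2)*(d + 4)*(d - 4)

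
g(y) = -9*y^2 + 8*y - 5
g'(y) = 8 - 18*y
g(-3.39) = -135.55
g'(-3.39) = 69.02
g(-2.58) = -85.55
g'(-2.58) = 54.44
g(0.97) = -5.71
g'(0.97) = -9.46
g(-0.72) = -15.43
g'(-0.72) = 20.96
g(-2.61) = -87.19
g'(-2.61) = 54.98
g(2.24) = -32.24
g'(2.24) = -32.32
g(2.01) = -25.28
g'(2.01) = -28.18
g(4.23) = -132.20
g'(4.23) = -68.14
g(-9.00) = -806.00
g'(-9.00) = 170.00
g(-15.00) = -2150.00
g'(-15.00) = 278.00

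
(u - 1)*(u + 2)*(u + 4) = u^3 + 5*u^2 + 2*u - 8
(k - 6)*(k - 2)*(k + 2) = k^3 - 6*k^2 - 4*k + 24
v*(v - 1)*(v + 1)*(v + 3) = v^4 + 3*v^3 - v^2 - 3*v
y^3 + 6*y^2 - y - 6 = (y - 1)*(y + 1)*(y + 6)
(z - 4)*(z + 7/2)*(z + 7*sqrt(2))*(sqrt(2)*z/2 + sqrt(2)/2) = sqrt(2)*z^4/2 + sqrt(2)*z^3/4 + 7*z^3 - 29*sqrt(2)*z^2/4 + 7*z^2/2 - 203*z/2 - 7*sqrt(2)*z - 98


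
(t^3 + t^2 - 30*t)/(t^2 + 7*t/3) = 3*(t^2 + t - 30)/(3*t + 7)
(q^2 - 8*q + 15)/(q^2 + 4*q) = (q^2 - 8*q + 15)/(q*(q + 4))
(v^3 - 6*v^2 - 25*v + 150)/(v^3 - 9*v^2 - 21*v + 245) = (v^2 - 11*v + 30)/(v^2 - 14*v + 49)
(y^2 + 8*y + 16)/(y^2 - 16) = (y + 4)/(y - 4)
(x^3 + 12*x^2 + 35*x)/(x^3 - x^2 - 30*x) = (x + 7)/(x - 6)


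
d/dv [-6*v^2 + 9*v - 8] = 9 - 12*v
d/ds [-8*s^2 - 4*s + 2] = -16*s - 4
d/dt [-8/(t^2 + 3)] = 16*t/(t^2 + 3)^2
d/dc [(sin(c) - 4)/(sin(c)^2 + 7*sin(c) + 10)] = (8*sin(c) + cos(c)^2 + 37)*cos(c)/(sin(c)^2 + 7*sin(c) + 10)^2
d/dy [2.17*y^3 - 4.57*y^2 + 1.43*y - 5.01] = 6.51*y^2 - 9.14*y + 1.43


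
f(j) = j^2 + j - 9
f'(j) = 2*j + 1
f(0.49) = -8.27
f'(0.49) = 1.98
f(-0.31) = -9.21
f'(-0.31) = 0.38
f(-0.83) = -9.14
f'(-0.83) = -0.66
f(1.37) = -5.75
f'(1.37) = 3.74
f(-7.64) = 41.73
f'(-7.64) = -14.28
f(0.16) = -8.81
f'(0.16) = 1.32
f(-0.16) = -9.13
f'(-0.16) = 0.68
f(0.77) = -7.64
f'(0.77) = 2.54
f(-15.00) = 201.00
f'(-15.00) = -29.00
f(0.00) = -9.00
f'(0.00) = 1.00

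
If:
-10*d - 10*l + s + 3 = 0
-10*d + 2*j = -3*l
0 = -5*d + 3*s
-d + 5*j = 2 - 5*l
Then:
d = 33/313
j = 327/1565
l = 332/1565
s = 55/313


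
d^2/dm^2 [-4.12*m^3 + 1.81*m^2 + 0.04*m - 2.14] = 3.62 - 24.72*m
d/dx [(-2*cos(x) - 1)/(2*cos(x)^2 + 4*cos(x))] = -(sin(x) + sin(x)/cos(x)^2 + tan(x))/(cos(x) + 2)^2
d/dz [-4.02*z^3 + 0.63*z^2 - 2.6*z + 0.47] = -12.06*z^2 + 1.26*z - 2.6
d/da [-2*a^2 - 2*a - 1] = -4*a - 2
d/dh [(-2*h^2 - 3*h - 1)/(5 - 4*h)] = (8*h^2 - 20*h - 19)/(16*h^2 - 40*h + 25)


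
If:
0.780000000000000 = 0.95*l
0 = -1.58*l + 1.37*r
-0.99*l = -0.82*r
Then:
No Solution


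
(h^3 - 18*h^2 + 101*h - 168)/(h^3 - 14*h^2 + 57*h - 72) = (h - 7)/(h - 3)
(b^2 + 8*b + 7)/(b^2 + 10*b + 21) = (b + 1)/(b + 3)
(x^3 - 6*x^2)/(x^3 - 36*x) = x/(x + 6)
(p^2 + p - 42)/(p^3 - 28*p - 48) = (p + 7)/(p^2 + 6*p + 8)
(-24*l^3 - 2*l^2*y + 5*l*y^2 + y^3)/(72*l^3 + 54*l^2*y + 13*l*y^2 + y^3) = (-2*l + y)/(6*l + y)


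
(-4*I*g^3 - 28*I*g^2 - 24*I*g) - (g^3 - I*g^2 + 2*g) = -g^3 - 4*I*g^3 - 27*I*g^2 - 2*g - 24*I*g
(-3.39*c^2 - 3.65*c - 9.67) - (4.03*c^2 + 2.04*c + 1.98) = -7.42*c^2 - 5.69*c - 11.65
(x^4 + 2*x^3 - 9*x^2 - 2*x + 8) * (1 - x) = -x^5 - x^4 + 11*x^3 - 7*x^2 - 10*x + 8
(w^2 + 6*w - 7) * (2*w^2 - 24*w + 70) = 2*w^4 - 12*w^3 - 88*w^2 + 588*w - 490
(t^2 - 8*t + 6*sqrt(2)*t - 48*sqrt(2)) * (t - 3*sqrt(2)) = t^3 - 8*t^2 + 3*sqrt(2)*t^2 - 36*t - 24*sqrt(2)*t + 288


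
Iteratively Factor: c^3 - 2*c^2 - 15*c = (c - 5)*(c^2 + 3*c) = c*(c - 5)*(c + 3)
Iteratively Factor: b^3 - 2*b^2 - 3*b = (b + 1)*(b^2 - 3*b) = b*(b + 1)*(b - 3)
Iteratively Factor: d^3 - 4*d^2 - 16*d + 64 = (d - 4)*(d^2 - 16) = (d - 4)*(d + 4)*(d - 4)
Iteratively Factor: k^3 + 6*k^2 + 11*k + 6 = (k + 1)*(k^2 + 5*k + 6) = (k + 1)*(k + 3)*(k + 2)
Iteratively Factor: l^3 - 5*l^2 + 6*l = (l - 3)*(l^2 - 2*l) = l*(l - 3)*(l - 2)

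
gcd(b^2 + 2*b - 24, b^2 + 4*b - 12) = b + 6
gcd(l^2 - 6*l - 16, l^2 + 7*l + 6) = 1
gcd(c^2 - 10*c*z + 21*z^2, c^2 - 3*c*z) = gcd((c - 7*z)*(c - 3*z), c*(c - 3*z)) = -c + 3*z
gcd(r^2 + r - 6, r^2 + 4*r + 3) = r + 3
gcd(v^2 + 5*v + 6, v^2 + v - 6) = v + 3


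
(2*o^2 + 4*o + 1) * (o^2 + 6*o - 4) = 2*o^4 + 16*o^3 + 17*o^2 - 10*o - 4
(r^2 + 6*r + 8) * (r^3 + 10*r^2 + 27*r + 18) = r^5 + 16*r^4 + 95*r^3 + 260*r^2 + 324*r + 144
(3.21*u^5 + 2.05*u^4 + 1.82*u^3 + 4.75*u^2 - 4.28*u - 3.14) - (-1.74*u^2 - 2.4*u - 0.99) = 3.21*u^5 + 2.05*u^4 + 1.82*u^3 + 6.49*u^2 - 1.88*u - 2.15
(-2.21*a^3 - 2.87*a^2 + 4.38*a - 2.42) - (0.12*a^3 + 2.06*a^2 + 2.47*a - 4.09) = -2.33*a^3 - 4.93*a^2 + 1.91*a + 1.67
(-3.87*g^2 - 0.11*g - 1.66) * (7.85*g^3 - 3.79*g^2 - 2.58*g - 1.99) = -30.3795*g^5 + 13.8038*g^4 - 2.6295*g^3 + 14.2765*g^2 + 4.5017*g + 3.3034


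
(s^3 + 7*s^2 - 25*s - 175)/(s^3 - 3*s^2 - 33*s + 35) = (s^2 + 2*s - 35)/(s^2 - 8*s + 7)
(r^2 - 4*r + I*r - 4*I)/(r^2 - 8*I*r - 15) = (r^2 + r*(-4 + I) - 4*I)/(r^2 - 8*I*r - 15)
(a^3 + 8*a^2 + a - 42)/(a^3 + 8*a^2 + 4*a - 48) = (a^2 + 10*a + 21)/(a^2 + 10*a + 24)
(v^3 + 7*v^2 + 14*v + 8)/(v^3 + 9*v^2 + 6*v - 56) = (v^2 + 3*v + 2)/(v^2 + 5*v - 14)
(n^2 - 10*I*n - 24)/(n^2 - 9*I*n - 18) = (n - 4*I)/(n - 3*I)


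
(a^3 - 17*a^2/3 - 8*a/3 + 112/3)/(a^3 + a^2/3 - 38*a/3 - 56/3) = (a - 4)/(a + 2)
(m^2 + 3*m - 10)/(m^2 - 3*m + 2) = (m + 5)/(m - 1)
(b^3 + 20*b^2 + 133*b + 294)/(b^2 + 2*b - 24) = (b^2 + 14*b + 49)/(b - 4)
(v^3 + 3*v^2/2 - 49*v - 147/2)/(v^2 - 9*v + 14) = (2*v^2 + 17*v + 21)/(2*(v - 2))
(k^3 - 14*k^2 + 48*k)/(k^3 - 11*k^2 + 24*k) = (k - 6)/(k - 3)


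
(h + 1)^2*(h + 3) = h^3 + 5*h^2 + 7*h + 3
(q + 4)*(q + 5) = q^2 + 9*q + 20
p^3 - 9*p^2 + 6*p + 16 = (p - 8)*(p - 2)*(p + 1)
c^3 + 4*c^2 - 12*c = c*(c - 2)*(c + 6)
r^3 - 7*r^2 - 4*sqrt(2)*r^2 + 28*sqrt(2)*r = r*(r - 7)*(r - 4*sqrt(2))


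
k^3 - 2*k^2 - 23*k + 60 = (k - 4)*(k - 3)*(k + 5)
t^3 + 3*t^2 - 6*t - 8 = (t - 2)*(t + 1)*(t + 4)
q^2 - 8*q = q*(q - 8)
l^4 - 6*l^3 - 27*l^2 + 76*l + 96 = (l - 8)*(l - 3)*(l + 1)*(l + 4)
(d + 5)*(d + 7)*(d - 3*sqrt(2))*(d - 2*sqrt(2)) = d^4 - 5*sqrt(2)*d^3 + 12*d^3 - 60*sqrt(2)*d^2 + 47*d^2 - 175*sqrt(2)*d + 144*d + 420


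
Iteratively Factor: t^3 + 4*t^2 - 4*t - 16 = (t + 4)*(t^2 - 4) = (t + 2)*(t + 4)*(t - 2)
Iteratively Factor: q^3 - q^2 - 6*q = (q - 3)*(q^2 + 2*q) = q*(q - 3)*(q + 2)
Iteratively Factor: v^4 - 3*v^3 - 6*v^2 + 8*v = (v + 2)*(v^3 - 5*v^2 + 4*v) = (v - 1)*(v + 2)*(v^2 - 4*v) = v*(v - 1)*(v + 2)*(v - 4)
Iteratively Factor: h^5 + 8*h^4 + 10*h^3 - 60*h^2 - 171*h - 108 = (h + 3)*(h^4 + 5*h^3 - 5*h^2 - 45*h - 36) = (h + 1)*(h + 3)*(h^3 + 4*h^2 - 9*h - 36) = (h - 3)*(h + 1)*(h + 3)*(h^2 + 7*h + 12) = (h - 3)*(h + 1)*(h + 3)*(h + 4)*(h + 3)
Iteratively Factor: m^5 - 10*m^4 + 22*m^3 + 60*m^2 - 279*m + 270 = (m - 2)*(m^4 - 8*m^3 + 6*m^2 + 72*m - 135) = (m - 3)*(m - 2)*(m^3 - 5*m^2 - 9*m + 45) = (m - 3)^2*(m - 2)*(m^2 - 2*m - 15) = (m - 5)*(m - 3)^2*(m - 2)*(m + 3)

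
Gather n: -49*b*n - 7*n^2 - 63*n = -7*n^2 + n*(-49*b - 63)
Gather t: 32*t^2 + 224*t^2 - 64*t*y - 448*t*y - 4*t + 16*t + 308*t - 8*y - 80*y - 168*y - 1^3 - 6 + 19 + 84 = 256*t^2 + t*(320 - 512*y) - 256*y + 96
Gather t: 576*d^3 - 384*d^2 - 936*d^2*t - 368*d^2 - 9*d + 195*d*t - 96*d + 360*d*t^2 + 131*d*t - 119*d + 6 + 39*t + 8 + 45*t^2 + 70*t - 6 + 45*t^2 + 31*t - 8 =576*d^3 - 752*d^2 - 224*d + t^2*(360*d + 90) + t*(-936*d^2 + 326*d + 140)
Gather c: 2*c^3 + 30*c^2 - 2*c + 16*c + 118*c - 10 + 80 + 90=2*c^3 + 30*c^2 + 132*c + 160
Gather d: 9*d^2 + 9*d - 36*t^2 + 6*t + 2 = 9*d^2 + 9*d - 36*t^2 + 6*t + 2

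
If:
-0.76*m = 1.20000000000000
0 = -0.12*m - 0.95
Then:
No Solution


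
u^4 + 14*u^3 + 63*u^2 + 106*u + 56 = (u + 1)*(u + 2)*(u + 4)*(u + 7)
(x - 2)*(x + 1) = x^2 - x - 2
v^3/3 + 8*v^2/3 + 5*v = v*(v/3 + 1)*(v + 5)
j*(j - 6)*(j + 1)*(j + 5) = j^4 - 31*j^2 - 30*j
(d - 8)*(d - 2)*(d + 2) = d^3 - 8*d^2 - 4*d + 32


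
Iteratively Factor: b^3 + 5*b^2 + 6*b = (b)*(b^2 + 5*b + 6) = b*(b + 2)*(b + 3)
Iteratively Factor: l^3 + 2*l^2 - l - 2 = (l + 1)*(l^2 + l - 2) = (l + 1)*(l + 2)*(l - 1)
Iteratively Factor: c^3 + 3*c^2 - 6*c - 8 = (c - 2)*(c^2 + 5*c + 4) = (c - 2)*(c + 1)*(c + 4)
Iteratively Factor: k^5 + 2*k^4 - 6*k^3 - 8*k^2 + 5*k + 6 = (k + 1)*(k^4 + k^3 - 7*k^2 - k + 6) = (k - 2)*(k + 1)*(k^3 + 3*k^2 - k - 3) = (k - 2)*(k - 1)*(k + 1)*(k^2 + 4*k + 3) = (k - 2)*(k - 1)*(k + 1)*(k + 3)*(k + 1)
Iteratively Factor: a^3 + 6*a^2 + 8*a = (a)*(a^2 + 6*a + 8) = a*(a + 4)*(a + 2)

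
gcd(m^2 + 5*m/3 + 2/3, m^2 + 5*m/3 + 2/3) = m^2 + 5*m/3 + 2/3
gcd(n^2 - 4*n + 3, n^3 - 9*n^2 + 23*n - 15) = n^2 - 4*n + 3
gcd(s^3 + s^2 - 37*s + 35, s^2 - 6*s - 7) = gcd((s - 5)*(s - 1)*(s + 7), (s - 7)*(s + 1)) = 1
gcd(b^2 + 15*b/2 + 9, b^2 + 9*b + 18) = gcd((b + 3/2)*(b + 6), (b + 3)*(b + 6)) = b + 6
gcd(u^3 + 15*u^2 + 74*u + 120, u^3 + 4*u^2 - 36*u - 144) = u^2 + 10*u + 24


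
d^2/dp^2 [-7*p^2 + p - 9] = -14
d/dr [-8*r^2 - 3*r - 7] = -16*r - 3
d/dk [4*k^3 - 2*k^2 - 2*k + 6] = 12*k^2 - 4*k - 2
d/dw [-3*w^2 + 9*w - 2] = 9 - 6*w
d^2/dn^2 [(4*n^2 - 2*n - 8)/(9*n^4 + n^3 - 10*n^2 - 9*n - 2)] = 4*(486*n^8 - 432*n^7 - 3130*n^6 + 699*n^5 + 3489*n^4 + 527*n^3 - 1656*n^2 - 1044*n - 218)/(729*n^12 + 243*n^11 - 2403*n^10 - 2726*n^9 + 1698*n^8 + 5025*n^7 + 2801*n^6 - 1365*n^5 - 2814*n^4 - 1797*n^3 - 606*n^2 - 108*n - 8)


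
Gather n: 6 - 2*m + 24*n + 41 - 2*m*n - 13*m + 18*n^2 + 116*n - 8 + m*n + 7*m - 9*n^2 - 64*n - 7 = -8*m + 9*n^2 + n*(76 - m) + 32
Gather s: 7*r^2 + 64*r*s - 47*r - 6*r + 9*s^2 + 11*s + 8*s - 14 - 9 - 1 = 7*r^2 - 53*r + 9*s^2 + s*(64*r + 19) - 24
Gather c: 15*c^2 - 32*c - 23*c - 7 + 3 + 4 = 15*c^2 - 55*c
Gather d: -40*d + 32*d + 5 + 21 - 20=6 - 8*d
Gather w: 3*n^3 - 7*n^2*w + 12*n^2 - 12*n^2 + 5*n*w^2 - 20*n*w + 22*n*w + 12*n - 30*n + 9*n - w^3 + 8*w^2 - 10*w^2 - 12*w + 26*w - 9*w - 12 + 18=3*n^3 - 9*n - w^3 + w^2*(5*n - 2) + w*(-7*n^2 + 2*n + 5) + 6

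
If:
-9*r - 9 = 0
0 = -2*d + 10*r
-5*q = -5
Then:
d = -5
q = 1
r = -1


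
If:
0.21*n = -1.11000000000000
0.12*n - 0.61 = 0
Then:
No Solution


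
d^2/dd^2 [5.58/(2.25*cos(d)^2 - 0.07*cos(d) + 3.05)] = (-112.995*(1 - cos(d)^2)^2 + 2.63655*cos(d)^3 + 96.646158*cos(d)^2 - 6.46443*cos(d) + 36.464184)/(2.25*cos(d)^2 - 0.07*cos(d) + 3.05)^3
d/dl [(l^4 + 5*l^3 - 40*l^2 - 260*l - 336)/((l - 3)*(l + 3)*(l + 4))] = (l^4 + 17*l^2 + 150*l + 396)/(l^4 - 18*l^2 + 81)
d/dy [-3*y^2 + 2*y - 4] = 2 - 6*y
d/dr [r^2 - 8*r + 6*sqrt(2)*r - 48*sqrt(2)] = 2*r - 8 + 6*sqrt(2)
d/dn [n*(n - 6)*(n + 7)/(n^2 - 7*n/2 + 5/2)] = 4*(n^4 - 7*n^3 + 46*n^2 + 5*n - 105)/(4*n^4 - 28*n^3 + 69*n^2 - 70*n + 25)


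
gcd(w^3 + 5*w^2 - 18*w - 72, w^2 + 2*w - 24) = w^2 + 2*w - 24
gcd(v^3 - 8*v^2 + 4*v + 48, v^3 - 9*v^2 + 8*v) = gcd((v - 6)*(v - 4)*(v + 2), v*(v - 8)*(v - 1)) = 1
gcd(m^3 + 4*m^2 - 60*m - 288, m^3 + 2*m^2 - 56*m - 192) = m^2 - 2*m - 48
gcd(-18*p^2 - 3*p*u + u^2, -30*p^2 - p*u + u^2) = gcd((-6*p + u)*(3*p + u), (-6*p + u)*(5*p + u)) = 6*p - u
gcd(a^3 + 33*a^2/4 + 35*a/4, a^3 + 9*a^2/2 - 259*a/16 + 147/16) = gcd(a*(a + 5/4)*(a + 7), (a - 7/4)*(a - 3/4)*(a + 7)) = a + 7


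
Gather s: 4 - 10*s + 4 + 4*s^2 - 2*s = 4*s^2 - 12*s + 8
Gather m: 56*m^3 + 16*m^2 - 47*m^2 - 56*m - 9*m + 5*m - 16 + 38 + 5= 56*m^3 - 31*m^2 - 60*m + 27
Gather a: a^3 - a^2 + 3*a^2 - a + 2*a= a^3 + 2*a^2 + a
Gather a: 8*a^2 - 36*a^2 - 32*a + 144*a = -28*a^2 + 112*a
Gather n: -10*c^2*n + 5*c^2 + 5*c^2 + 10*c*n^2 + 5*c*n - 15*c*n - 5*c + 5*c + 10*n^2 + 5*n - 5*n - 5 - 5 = 10*c^2 + n^2*(10*c + 10) + n*(-10*c^2 - 10*c) - 10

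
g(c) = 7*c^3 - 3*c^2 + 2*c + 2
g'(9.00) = 1649.00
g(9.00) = 4880.00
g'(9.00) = 1649.00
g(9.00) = 4880.00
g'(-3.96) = 355.07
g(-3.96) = -487.66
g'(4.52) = 403.92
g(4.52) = 596.17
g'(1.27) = 28.25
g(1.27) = 14.04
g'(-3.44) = 271.15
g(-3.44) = -325.33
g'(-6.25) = 859.81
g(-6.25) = -1836.67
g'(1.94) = 69.40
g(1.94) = 45.70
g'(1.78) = 57.86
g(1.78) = 35.53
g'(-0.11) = 2.91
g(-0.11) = 1.73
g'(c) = 21*c^2 - 6*c + 2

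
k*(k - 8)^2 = k^3 - 16*k^2 + 64*k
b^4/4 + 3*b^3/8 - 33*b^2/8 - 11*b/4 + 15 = (b/4 + 1)*(b - 3)*(b - 2)*(b + 5/2)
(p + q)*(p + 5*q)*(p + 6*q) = p^3 + 12*p^2*q + 41*p*q^2 + 30*q^3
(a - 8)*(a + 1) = a^2 - 7*a - 8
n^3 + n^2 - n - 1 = (n - 1)*(n + 1)^2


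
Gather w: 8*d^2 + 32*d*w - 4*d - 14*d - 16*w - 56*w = 8*d^2 - 18*d + w*(32*d - 72)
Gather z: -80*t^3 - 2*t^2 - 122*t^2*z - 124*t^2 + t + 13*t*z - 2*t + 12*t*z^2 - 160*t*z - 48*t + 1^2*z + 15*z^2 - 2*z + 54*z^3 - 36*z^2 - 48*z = -80*t^3 - 126*t^2 - 49*t + 54*z^3 + z^2*(12*t - 21) + z*(-122*t^2 - 147*t - 49)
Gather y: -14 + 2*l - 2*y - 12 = 2*l - 2*y - 26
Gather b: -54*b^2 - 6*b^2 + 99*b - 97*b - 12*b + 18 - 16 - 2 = -60*b^2 - 10*b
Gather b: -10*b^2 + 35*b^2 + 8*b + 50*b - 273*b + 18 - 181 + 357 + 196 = 25*b^2 - 215*b + 390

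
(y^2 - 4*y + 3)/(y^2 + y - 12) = (y - 1)/(y + 4)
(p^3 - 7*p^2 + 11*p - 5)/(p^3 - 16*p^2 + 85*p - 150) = (p^2 - 2*p + 1)/(p^2 - 11*p + 30)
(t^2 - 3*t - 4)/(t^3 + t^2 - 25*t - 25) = (t - 4)/(t^2 - 25)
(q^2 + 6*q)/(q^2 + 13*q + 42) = q/(q + 7)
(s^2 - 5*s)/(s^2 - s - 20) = s/(s + 4)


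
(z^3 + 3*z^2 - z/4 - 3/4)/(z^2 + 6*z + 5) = (4*z^3 + 12*z^2 - z - 3)/(4*(z^2 + 6*z + 5))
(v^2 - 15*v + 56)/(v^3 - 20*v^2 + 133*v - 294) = (v - 8)/(v^2 - 13*v + 42)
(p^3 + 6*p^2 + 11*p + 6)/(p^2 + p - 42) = (p^3 + 6*p^2 + 11*p + 6)/(p^2 + p - 42)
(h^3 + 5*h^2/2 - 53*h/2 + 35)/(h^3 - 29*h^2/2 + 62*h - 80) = (h^2 + 5*h - 14)/(h^2 - 12*h + 32)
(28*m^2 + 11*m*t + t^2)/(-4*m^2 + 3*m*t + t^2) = (7*m + t)/(-m + t)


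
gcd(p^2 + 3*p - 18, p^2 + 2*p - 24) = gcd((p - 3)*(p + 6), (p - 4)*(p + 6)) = p + 6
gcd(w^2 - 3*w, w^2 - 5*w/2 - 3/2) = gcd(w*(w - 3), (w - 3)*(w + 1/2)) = w - 3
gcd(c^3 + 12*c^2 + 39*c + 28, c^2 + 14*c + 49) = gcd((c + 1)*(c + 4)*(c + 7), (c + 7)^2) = c + 7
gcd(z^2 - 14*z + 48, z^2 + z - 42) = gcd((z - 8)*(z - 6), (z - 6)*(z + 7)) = z - 6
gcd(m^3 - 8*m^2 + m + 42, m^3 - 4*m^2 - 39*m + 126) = m^2 - 10*m + 21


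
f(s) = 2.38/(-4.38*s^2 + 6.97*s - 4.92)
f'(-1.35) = -0.09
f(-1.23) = -0.12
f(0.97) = -1.04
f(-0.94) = -0.16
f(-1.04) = -0.14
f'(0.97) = 0.70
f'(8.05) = 0.00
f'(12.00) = 0.00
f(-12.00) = -0.00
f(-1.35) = -0.11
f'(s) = 2.38*(8.76*s - 6.97)/(-4.38*s^2 + 6.97*s - 4.92)^2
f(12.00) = -0.00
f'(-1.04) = -0.13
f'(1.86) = 0.44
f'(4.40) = 0.02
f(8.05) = -0.01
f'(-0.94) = -0.15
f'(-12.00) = -0.00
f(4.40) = -0.04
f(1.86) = -0.33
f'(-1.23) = -0.10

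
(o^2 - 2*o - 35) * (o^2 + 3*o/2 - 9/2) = o^4 - o^3/2 - 85*o^2/2 - 87*o/2 + 315/2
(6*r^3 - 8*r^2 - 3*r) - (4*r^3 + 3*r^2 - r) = 2*r^3 - 11*r^2 - 2*r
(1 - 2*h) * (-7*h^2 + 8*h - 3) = 14*h^3 - 23*h^2 + 14*h - 3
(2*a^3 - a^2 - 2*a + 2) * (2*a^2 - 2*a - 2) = 4*a^5 - 6*a^4 - 6*a^3 + 10*a^2 - 4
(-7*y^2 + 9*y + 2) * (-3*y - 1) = 21*y^3 - 20*y^2 - 15*y - 2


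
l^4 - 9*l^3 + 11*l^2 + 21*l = l*(l - 7)*(l - 3)*(l + 1)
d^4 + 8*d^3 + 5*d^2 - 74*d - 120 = (d - 3)*(d + 2)*(d + 4)*(d + 5)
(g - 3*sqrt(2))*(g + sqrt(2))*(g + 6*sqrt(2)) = g^3 + 4*sqrt(2)*g^2 - 30*g - 36*sqrt(2)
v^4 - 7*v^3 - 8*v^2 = v^2*(v - 8)*(v + 1)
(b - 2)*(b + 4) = b^2 + 2*b - 8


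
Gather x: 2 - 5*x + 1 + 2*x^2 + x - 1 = 2*x^2 - 4*x + 2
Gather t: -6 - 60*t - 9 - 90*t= -150*t - 15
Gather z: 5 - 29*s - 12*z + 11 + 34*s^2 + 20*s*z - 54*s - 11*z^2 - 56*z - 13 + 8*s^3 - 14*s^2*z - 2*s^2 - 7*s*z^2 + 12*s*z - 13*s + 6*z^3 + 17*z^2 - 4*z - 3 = 8*s^3 + 32*s^2 - 96*s + 6*z^3 + z^2*(6 - 7*s) + z*(-14*s^2 + 32*s - 72)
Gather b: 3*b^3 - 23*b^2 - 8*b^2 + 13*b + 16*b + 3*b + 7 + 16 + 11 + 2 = 3*b^3 - 31*b^2 + 32*b + 36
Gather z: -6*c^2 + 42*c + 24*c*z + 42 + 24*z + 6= -6*c^2 + 42*c + z*(24*c + 24) + 48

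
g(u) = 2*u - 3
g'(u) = 2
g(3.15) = 3.30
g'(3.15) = 2.00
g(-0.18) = -3.36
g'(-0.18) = 2.00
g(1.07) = -0.86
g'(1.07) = 2.00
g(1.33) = -0.34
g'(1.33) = 2.00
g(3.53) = 4.06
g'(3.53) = 2.00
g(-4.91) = -12.82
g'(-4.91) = 2.00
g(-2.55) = -8.10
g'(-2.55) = 2.00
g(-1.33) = -5.66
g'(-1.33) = 2.00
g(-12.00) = -27.00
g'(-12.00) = 2.00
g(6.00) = 9.00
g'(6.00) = 2.00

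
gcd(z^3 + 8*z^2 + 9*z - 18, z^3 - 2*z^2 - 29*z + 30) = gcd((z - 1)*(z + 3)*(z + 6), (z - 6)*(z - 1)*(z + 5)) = z - 1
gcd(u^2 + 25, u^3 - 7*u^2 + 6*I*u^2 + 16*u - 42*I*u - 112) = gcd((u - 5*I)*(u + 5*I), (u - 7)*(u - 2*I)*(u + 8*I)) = 1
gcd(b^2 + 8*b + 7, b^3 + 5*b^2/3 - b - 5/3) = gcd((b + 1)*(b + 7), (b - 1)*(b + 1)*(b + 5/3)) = b + 1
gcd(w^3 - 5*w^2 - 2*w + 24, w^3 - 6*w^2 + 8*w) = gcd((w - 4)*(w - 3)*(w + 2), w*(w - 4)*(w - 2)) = w - 4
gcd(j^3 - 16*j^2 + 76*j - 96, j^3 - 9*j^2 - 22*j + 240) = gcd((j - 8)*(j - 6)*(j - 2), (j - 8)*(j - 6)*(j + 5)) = j^2 - 14*j + 48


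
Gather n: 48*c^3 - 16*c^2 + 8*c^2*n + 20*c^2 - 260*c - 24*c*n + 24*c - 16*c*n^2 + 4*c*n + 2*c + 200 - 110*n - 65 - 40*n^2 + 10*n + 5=48*c^3 + 4*c^2 - 234*c + n^2*(-16*c - 40) + n*(8*c^2 - 20*c - 100) + 140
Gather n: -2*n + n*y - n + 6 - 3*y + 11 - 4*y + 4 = n*(y - 3) - 7*y + 21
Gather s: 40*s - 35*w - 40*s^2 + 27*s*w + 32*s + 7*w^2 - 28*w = -40*s^2 + s*(27*w + 72) + 7*w^2 - 63*w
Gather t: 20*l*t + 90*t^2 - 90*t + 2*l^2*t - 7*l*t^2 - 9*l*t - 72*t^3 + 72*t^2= -72*t^3 + t^2*(162 - 7*l) + t*(2*l^2 + 11*l - 90)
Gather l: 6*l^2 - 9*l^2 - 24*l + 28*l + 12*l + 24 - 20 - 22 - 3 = -3*l^2 + 16*l - 21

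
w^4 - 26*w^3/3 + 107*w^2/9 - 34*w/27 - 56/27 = (w - 7)*(w - 4/3)*(w - 2/3)*(w + 1/3)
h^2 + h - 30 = (h - 5)*(h + 6)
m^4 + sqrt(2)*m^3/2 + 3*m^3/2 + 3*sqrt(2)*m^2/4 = m^2*(m + 3/2)*(m + sqrt(2)/2)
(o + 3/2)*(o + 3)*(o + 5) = o^3 + 19*o^2/2 + 27*o + 45/2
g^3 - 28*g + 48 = (g - 4)*(g - 2)*(g + 6)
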